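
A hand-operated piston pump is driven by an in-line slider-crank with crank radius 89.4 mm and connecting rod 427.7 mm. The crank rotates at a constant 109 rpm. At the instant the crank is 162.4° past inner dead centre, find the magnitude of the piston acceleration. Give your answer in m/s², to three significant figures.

9.10

ω = 2π·109/60 = 11.41 rad/s
x(θ) = r cosθ + √(L² − r² sin²θ); with ω constant, a = ω²·d²x/dθ².
d²x/dθ² = −r cosθ − r²(cos2θ)/√u − r⁴ sin²2θ/(4u^{3/2}),  u = L² − r² sin²θ = 0.182197 m².
Substituting r = 0.0894 m, L = 0.4277 m, θ = 162.4°: d²x/dθ² = +0.069847 m.
a = ω²·d²x/dθ² = (11.41)²·(+0.069847) = +9.1003 m/s²;  |a| = 9.1003 m/s².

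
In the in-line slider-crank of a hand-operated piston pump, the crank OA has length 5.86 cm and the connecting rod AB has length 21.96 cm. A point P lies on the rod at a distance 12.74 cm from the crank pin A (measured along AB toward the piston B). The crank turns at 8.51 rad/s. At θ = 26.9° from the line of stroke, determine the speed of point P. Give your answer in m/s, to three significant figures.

0.318

ω = 8.51 rad/s.  Crank-pin speed |V_A| = rω = 0.49869 m/s, perpendicular to OA.
Rod angle: sinφ = −(r/L) sinθ ⇒ φ = -6.934°; ω_rod = −rω cosθ/√(L²−r²sin²θ) = -2.0401 rad/s.
V_P = V_A + ω_rod × AP, with AP = 0.1274 m along the rod.
Components: V_Px = −rω sinθ − a·ω_rod·sinφ = -0.257 m/s;  V_Py = rω cosθ + a·ω_rod·cosφ = +0.18672 m/s.
|V_P| = √(V_Px² + V_Py²) = 0.31767 m/s.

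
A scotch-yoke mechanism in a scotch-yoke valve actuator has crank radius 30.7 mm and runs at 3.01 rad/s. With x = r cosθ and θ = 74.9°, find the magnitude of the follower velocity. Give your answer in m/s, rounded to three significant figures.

0.0892

ω = 3.01 rad/s
x = r cosθ ⇒ ẋ = −rω sinθ.
|v| = rω|sinθ| = 0.0307·3.01·|sin 74.9°| = 0.089216 m/s.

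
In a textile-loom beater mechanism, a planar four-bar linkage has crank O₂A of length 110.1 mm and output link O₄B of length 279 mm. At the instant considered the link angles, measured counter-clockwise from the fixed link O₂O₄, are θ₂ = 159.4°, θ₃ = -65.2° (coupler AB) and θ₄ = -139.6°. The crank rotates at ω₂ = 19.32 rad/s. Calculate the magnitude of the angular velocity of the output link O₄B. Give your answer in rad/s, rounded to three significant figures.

ω₂ = 19.32 rad/s
Differentiating the loop-closure r₂e^{iθ₂}+r₃e^{iθ₃}=r₁+r₄e^{iθ₄} gives r₂ω₂e^{iθ₂}+r₃ω₃e^{iθ₃}=r₄ω₄e^{iθ₄}.
Eliminating the other unknown: ω₄ = r₂ω₂ sin(θ₂−θ₃) / [r₄ sin(θ₄−θ₃)].
Numerator sine = -0.70215; denominator sine = -0.96316.
Result = 0.1101·19.32·(-0.70215) / (0.279·(-0.96316)) = +5.558 rad/s; magnitude 5.558 rad/s.

5.56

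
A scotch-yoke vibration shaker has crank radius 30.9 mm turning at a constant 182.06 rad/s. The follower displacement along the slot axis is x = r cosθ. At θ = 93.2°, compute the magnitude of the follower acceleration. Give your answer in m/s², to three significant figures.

57.2

ω = 182.1 rad/s
x = r cosθ ⇒ ẍ = −rω² cosθ (ω constant).
|a| = rω²|cosθ| = 0.0309·(182.1)²·|cos 93.2°| = 57.173 m/s².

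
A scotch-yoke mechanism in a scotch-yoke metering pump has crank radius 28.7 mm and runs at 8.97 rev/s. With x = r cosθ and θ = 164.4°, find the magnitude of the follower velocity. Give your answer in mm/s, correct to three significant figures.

435

ω = 56.36 rad/s (from 8.97 rev/s).
x = r cosθ ⇒ ẋ = −rω sinθ.
|v| = rω|sinθ| = 0.0287·56.36·|sin 164.4°| = 0.43499 m/s = 434.99 mm/s.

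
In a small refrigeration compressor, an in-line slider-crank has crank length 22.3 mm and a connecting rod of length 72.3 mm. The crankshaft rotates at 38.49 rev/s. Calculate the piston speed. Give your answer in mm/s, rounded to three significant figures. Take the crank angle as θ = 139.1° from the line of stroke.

ω = 2π·38.5 = 241.8 rad/s
For an in-line slider-crank, x = r cosθ + √(L² − r² sin²θ), so v = −rω sinθ·[1 + r cosθ/√(L² − r² sin²θ)].
With r = 0.0223 m, L = 0.0723 m, θ = 139.1°: √(L² − r² sin²θ) = 0.07081 m.
v = −0.0223·241.8·0.65474·[1 + 0.0223·-0.75585/0.07081] = -2.6905 m/s.
|v| = 2.6905 m/s = 2690.5 mm/s.

2690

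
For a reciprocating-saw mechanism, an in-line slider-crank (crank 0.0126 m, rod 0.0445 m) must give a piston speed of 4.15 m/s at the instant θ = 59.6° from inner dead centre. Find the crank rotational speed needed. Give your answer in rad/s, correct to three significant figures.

333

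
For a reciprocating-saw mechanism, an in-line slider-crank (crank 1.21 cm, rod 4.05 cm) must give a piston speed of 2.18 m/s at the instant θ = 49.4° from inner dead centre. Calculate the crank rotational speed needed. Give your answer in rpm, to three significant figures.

For an in-line slider-crank, |v_piston| = rω|sinθ|·[1 + r cosθ/√(L² − r² sin²θ)].
With r = 0.0121 m, L = 0.0405 m, θ = 49.4°: the bracketed kinematic factor |dx/dθ| = 0.011021 m.
ω = v/|dx/dθ| = 2.18/0.011021 = 197.8 rad/s.
N = 60ω/(2π) = 1888.8 rpm.

1890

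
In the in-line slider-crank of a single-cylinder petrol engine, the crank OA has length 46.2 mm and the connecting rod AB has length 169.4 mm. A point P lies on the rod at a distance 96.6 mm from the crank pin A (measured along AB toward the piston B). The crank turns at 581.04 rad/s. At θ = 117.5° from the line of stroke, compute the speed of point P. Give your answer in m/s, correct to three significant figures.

ω = 581 rad/s.  Crank-pin speed |V_A| = rω = 26.844 m/s, perpendicular to OA.
Rod angle: sinφ = −(r/L) sinθ ⇒ φ = -13.999°; ω_rod = −rω cosθ/√(L²−r²sin²θ) = +75.411 rad/s.
V_P = V_A + ω_rod × AP, with AP = 0.0966 m along the rod.
Components: V_Px = −rω sinθ − a·ω_rod·sinφ = -22.049 m/s;  V_Py = rω cosθ + a·ω_rod·cosφ = -5.3269 m/s.
|V_P| = √(V_Px² + V_Py²) = 22.683 m/s.

22.7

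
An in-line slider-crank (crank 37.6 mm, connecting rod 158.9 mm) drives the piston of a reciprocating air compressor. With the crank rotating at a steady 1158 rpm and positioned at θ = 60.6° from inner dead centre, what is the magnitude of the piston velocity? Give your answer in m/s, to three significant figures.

ω = 2π·1158/60 = 121.3 rad/s
For an in-line slider-crank, x = r cosθ + √(L² − r² sin²θ), so v = −rω sinθ·[1 + r cosθ/√(L² − r² sin²θ)].
With r = 0.0376 m, L = 0.1589 m, θ = 60.6°: √(L² − r² sin²θ) = 0.15549 m.
v = −0.0376·121.3·0.87121·[1 + 0.0376·0.49090/0.15549] = -4.4439 m/s.
|v| = 4.4439 m/s.

4.44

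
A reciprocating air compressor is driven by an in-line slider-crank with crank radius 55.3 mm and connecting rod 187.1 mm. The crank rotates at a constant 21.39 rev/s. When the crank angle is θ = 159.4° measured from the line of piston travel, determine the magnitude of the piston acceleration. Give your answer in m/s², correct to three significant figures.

ω = 2π·21.4 = 134.4 rad/s
x(θ) = r cosθ + √(L² − r² sin²θ); with ω constant, a = ω²·d²x/dθ².
d²x/dθ² = −r cosθ − r²(cos2θ)/√u − r⁴ sin²2θ/(4u^{3/2}),  u = L² − r² sin²θ = 0.0346278 m².
Substituting r = 0.0553 m, L = 0.1871 m, θ = 159.4°: d²x/dθ² = +0.039242 m.
a = ω²·d²x/dθ² = (134.4)²·(+0.039242) = +708.81 m/s²;  |a| = 708.81 m/s².

709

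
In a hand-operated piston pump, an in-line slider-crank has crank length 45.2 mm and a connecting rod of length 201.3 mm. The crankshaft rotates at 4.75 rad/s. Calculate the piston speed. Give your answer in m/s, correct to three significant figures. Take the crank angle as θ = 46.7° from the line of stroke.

ω = 4.75 rad/s
For an in-line slider-crank, x = r cosθ + √(L² − r² sin²θ), so v = −rω sinθ·[1 + r cosθ/√(L² − r² sin²θ)].
With r = 0.0452 m, L = 0.2013 m, θ = 46.7°: √(L² − r² sin²θ) = 0.19859 m.
v = −0.0452·4.75·0.72777·[1 + 0.0452·0.68582/0.19859] = -0.18064 m/s.
|v| = 0.18064 m/s.

0.181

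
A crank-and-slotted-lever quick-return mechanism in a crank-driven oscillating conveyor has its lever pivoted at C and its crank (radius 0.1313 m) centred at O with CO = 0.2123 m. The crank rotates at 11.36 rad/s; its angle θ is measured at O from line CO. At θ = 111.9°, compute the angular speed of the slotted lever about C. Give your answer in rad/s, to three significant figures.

1.87

ω = 11.36 rad/s
Crank pin A relative to C: A = (d + r cosθ, r sinθ); lever angle φ = atan2(r sinθ, d + r cosθ).
Differentiating tanφ: φ̇ = rω(d cosθ + r)/(d² + r² + 2dr cosθ).
d² + r² + 2dr cosθ = |CA|² = 0.0415169 m²;  d cosθ + r = +0.052115 m.
|ω_lever| = |0.1313·11.36·+0.052115| / 0.0415169 = 1.8723 rad/s.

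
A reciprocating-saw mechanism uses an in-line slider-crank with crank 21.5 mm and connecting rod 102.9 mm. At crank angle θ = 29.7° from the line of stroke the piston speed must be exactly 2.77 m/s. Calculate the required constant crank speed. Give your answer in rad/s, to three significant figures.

For an in-line slider-crank, |v_piston| = rω|sinθ|·[1 + r cosθ/√(L² − r² sin²θ)].
With r = 0.0215 m, L = 0.1029 m, θ = 29.7°: the bracketed kinematic factor |dx/dθ| = 0.012596 m.
ω = v/|dx/dθ| = 2.77/0.012596 = 219.91 rad/s.

220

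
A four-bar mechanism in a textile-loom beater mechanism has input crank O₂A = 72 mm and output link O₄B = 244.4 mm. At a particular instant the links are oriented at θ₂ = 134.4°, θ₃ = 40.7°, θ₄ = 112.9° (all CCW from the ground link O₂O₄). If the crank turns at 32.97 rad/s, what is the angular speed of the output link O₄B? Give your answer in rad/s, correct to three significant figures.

10.2

ω₂ = 32.97 rad/s
Differentiating the loop-closure r₂e^{iθ₂}+r₃e^{iθ₃}=r₁+r₄e^{iθ₄} gives r₂ω₂e^{iθ₂}+r₃ω₃e^{iθ₃}=r₄ω₄e^{iθ₄}.
Eliminating the other unknown: ω₄ = r₂ω₂ sin(θ₂−θ₃) / [r₄ sin(θ₄−θ₃)].
Numerator sine = +0.99792; denominator sine = +0.95213.
Result = 0.072·32.97·(+0.99792) / (0.2444·(+0.95213)) = +10.18 rad/s; magnitude 10.18 rad/s.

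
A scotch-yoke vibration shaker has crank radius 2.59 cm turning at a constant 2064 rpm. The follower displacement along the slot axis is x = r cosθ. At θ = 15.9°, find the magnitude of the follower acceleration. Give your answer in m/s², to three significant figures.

ω = 216.1 rad/s (from 2064 rpm).
x = r cosθ ⇒ ẍ = −rω² cosθ (ω constant).
|a| = rω²|cosθ| = 0.0259·(216.1)²·|cos 15.9°| = 1163.7 m/s².

1160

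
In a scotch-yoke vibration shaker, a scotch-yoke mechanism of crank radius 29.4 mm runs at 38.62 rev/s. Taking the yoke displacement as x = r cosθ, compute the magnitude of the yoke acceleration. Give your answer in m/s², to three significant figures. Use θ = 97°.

211

ω = 242.7 rad/s (from 38.62 rev/s).
x = r cosθ ⇒ ẍ = −rω² cosθ (ω constant).
|a| = rω²|cosθ| = 0.0294·(242.7)²·|cos 97°| = 210.97 m/s².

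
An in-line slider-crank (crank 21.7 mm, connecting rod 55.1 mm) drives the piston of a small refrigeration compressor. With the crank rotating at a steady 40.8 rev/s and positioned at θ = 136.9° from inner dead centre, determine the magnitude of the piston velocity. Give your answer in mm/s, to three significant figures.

2670

ω = 2π·40.8 = 256.4 rad/s
For an in-line slider-crank, x = r cosθ + √(L² − r² sin²θ), so v = −rω sinθ·[1 + r cosθ/√(L² − r² sin²θ)].
With r = 0.0217 m, L = 0.0551 m, θ = 136.9°: √(L² − r² sin²θ) = 0.053068 m.
v = −0.0217·256.4·0.68327·[1 + 0.0217·-0.73016/0.053068] = -2.6661 m/s.
|v| = 2.6661 m/s = 2666.1 mm/s.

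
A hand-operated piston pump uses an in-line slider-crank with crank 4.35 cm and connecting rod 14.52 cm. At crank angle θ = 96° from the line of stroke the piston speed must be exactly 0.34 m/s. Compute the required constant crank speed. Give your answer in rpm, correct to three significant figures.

77.6

For an in-line slider-crank, |v_piston| = rω|sinθ|·[1 + r cosθ/√(L² − r² sin²θ)].
With r = 0.0435 m, L = 0.1452 m, θ = 96°: the bracketed kinematic factor |dx/dθ| = 0.041842 m.
ω = v/|dx/dθ| = 0.34/0.041842 = 8.1257 rad/s.
N = 60ω/(2π) = 77.595 rpm.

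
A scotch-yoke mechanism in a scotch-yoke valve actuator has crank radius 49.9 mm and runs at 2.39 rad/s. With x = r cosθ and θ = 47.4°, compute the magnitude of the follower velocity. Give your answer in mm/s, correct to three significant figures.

ω = 2.39 rad/s
x = r cosθ ⇒ ẋ = −rω sinθ.
|v| = rω|sinθ| = 0.0499·2.39·|sin 47.4°| = 0.087788 m/s = 87.788 mm/s.

87.8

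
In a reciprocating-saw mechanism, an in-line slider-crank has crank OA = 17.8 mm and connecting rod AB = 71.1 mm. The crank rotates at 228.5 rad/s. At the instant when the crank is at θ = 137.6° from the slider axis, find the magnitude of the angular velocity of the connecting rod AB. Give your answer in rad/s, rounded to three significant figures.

42.9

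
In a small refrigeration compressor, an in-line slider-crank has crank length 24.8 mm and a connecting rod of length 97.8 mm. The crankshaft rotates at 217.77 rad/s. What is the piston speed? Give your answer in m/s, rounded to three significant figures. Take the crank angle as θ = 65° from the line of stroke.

5.43

ω = 217.8 rad/s
For an in-line slider-crank, x = r cosθ + √(L² − r² sin²θ), so v = −rω sinθ·[1 + r cosθ/√(L² − r² sin²θ)].
With r = 0.0248 m, L = 0.0978 m, θ = 65°: √(L² − r² sin²θ) = 0.095182 m.
v = −0.0248·217.8·0.90631·[1 + 0.0248·0.42262/0.095182] = -5.4337 m/s.
|v| = 5.4337 m/s.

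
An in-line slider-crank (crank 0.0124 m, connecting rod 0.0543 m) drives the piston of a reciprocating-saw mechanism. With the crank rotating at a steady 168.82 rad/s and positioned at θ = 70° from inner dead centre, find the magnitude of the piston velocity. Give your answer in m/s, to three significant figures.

ω = 168.8 rad/s
For an in-line slider-crank, x = r cosθ + √(L² − r² sin²θ), so v = −rω sinθ·[1 + r cosθ/√(L² − r² sin²θ)].
With r = 0.0124 m, L = 0.0543 m, θ = 70°: √(L² − r² sin²θ) = 0.053035 m.
v = −0.0124·168.8·0.93969·[1 + 0.0124·0.34202/0.053035] = -2.1244 m/s.
|v| = 2.1244 m/s.

2.12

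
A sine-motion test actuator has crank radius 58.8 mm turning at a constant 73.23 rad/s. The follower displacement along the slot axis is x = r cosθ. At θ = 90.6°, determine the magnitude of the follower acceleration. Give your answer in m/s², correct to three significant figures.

3.30

ω = 73.23 rad/s
x = r cosθ ⇒ ẍ = −rω² cosθ (ω constant).
|a| = rω²|cosθ| = 0.0588·(73.23)²·|cos 90.6°| = 3.302 m/s².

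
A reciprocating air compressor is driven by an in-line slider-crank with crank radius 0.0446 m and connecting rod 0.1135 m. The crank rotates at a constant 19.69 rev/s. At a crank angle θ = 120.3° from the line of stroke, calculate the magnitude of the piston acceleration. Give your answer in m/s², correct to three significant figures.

475

ω = 2π·19.7 = 123.7 rad/s
x(θ) = r cosθ + √(L² − r² sin²θ); with ω constant, a = ω²·d²x/dθ².
d²x/dθ² = −r cosθ − r²(cos2θ)/√u − r⁴ sin²2θ/(4u^{3/2}),  u = L² − r² sin²θ = 0.0113994 m².
Substituting r = 0.0446 m, L = 0.1135 m, θ = 120.3°: d²x/dθ² = +0.031031 m.
a = ω²·d²x/dθ² = (123.7)²·(+0.031031) = +474.95 m/s²;  |a| = 474.95 m/s².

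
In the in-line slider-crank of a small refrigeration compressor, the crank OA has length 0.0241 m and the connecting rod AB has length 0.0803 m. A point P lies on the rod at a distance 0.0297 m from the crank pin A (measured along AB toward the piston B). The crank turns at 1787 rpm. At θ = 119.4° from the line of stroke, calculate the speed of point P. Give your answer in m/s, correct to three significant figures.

3.96

ω = 187.1 rad/s.  Crank-pin speed |V_A| = rω = 4.5099 m/s, perpendicular to OA.
Rod angle: sinφ = −(r/L) sinθ ⇒ φ = -15.157°; ω_rod = −rω cosθ/√(L²−r²sin²θ) = +28.565 rad/s.
V_P = V_A + ω_rod × AP, with AP = 0.0297 m along the rod.
Components: V_Px = −rω sinθ − a·ω_rod·sinφ = -3.7073 m/s;  V_Py = rω cosθ + a·ω_rod·cosφ = -1.3951 m/s.
|V_P| = √(V_Px² + V_Py²) = 3.9611 m/s.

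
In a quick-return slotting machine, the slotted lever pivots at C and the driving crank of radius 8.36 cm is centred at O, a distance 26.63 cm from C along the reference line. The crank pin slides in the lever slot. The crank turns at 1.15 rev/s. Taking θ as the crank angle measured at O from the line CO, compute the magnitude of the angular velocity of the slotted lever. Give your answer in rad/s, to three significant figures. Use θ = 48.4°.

ω = 7.226 rad/s (from 1.15 rev/s).
Crank pin A relative to C: A = (d + r cosθ, r sinθ); lever angle φ = atan2(r sinθ, d + r cosθ).
Differentiating tanφ: φ̇ = rω(d cosθ + r)/(d² + r² + 2dr cosθ).
d² + r² + 2dr cosθ = |CA|² = 0.107466 m²;  d cosθ + r = +0.2604 m.
|ω_lever| = |0.0836·7.226·+0.2604| / 0.107466 = 1.4637 rad/s.

1.46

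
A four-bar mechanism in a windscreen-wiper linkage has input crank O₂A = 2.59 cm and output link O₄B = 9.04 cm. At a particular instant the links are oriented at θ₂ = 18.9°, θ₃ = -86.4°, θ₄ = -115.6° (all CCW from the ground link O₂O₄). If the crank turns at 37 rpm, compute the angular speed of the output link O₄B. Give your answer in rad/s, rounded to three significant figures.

2.19

ω₂ = 3.875 rad/s (from 37 rpm).
Differentiating the loop-closure r₂e^{iθ₂}+r₃e^{iθ₃}=r₁+r₄e^{iθ₄} gives r₂ω₂e^{iθ₂}+r₃ω₃e^{iθ₃}=r₄ω₄e^{iθ₄}.
Eliminating the other unknown: ω₄ = r₂ω₂ sin(θ₂−θ₃) / [r₄ sin(θ₄−θ₃)].
Numerator sine = +0.96456; denominator sine = -0.48786.
Result = 0.0259·3.875·(+0.96456) / (0.0904·(-0.48786)) = -2.1948 rad/s; magnitude 2.1948 rad/s.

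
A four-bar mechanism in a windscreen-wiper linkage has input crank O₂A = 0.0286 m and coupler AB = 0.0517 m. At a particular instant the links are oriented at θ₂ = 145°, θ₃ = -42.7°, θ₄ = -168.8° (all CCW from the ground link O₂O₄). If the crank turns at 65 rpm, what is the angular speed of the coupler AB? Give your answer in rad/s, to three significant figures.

3.36

ω₂ = 6.807 rad/s (from 65 rpm).
Differentiating the loop-closure r₂e^{iθ₂}+r₃e^{iθ₃}=r₁+r₄e^{iθ₄} gives r₂ω₂e^{iθ₂}+r₃ω₃e^{iθ₃}=r₄ω₄e^{iθ₄}.
Eliminating the other unknown: ω₃ = r₂ω₂ sin(θ₄−θ₂) / [r₃ sin(θ₃−θ₄)].
Numerator sine = +0.72176; denominator sine = +0.80799.
Result = 0.0286·6.807·(+0.72176) / (0.0517·(+0.80799)) = +3.3636 rad/s; magnitude 3.3636 rad/s.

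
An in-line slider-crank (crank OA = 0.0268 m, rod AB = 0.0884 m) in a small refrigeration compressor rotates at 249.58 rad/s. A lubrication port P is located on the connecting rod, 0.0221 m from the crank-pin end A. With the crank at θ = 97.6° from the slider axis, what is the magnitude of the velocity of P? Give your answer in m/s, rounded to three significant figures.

6.59

ω = 249.6 rad/s.  Crank-pin speed |V_A| = rω = 6.6887 m/s, perpendicular to OA.
Rod angle: sinφ = −(r/L) sinθ ⇒ φ = -17.488°; ω_rod = −rω cosθ/√(L²−r²sin²θ) = +10.492 rad/s.
V_P = V_A + ω_rod × AP, with AP = 0.0221 m along the rod.
Components: V_Px = −rω sinθ − a·ω_rod·sinφ = -6.5603 m/s;  V_Py = rω cosθ + a·ω_rod·cosφ = -0.66347 m/s.
|V_P| = √(V_Px² + V_Py²) = 6.5938 m/s.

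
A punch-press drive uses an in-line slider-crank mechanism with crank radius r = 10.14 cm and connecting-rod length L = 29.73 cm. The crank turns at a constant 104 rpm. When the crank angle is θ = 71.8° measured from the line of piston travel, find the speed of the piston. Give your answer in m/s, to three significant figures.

1.17

ω = 2π·104/60 = 10.89 rad/s
For an in-line slider-crank, x = r cosθ + √(L² − r² sin²θ), so v = −rω sinθ·[1 + r cosθ/√(L² − r² sin²θ)].
With r = 0.1014 m, L = 0.2973 m, θ = 71.8°: √(L² − r² sin²θ) = 0.28126 m.
v = −0.1014·10.89·0.94997·[1 + 0.1014·0.31233/0.28126] = -1.1672 m/s.
|v| = 1.1672 m/s.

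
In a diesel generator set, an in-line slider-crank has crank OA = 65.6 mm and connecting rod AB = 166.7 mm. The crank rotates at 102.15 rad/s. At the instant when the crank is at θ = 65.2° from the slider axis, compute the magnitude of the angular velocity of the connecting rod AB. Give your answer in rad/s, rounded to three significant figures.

18.1

ω = 102.2 rad/s
The rod makes angle φ with the slider axis where L sinφ = r sinθ; differentiating, L cosφ·φ̇ = r ω cosθ.
L cosφ = √(L² − r² sin²θ) = 0.1557 m.
|ω_rod| = r ω |cosθ| / √(L² − r² sin²θ) = 0.0656·102.2·0.41945/0.1557 = 18.052 rad/s.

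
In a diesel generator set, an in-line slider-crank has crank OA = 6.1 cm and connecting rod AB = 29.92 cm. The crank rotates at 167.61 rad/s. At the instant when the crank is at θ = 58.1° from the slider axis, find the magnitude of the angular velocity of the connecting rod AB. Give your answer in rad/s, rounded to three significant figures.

18.3

ω = 167.6 rad/s
The rod makes angle φ with the slider axis where L sinφ = r sinθ; differentiating, L cosφ·φ̇ = r ω cosθ.
L cosφ = √(L² − r² sin²θ) = 0.29468 m.
|ω_rod| = r ω |cosθ| / √(L² − r² sin²θ) = 0.061·167.6·0.52844/0.29468 = 18.334 rad/s.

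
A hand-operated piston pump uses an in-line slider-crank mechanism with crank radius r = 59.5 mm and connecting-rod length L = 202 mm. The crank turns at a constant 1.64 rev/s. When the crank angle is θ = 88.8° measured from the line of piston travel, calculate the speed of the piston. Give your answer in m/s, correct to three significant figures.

ω = 2π·1.64 = 10.3 rad/s
For an in-line slider-crank, x = r cosθ + √(L² − r² sin²θ), so v = −rω sinθ·[1 + r cosθ/√(L² − r² sin²θ)].
With r = 0.0595 m, L = 0.202 m, θ = 88.8°: √(L² − r² sin²θ) = 0.19304 m.
v = −0.0595·10.3·0.99978·[1 + 0.0595·0.02094/0.19304] = -0.61694 m/s.
|v| = 0.61694 m/s.

0.617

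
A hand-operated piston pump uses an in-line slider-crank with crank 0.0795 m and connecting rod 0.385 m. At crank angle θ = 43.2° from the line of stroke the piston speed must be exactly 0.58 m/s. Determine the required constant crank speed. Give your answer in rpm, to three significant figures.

For an in-line slider-crank, |v_piston| = rω|sinθ|·[1 + r cosθ/√(L² − r² sin²θ)].
With r = 0.0795 m, L = 0.385 m, θ = 43.2°: the bracketed kinematic factor |dx/dθ| = 0.062697 m.
ω = v/|dx/dθ| = 0.58/0.062697 = 9.2509 rad/s.
N = 60ω/(2π) = 88.34 rpm.

88.3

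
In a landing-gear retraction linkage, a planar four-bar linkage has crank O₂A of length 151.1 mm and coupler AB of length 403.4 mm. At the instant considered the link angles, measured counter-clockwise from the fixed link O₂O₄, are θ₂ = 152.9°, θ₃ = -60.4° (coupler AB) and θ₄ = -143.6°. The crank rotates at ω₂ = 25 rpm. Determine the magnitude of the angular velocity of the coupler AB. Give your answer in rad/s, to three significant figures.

0.884

ω₂ = 2.618 rad/s (from 25 rpm).
Differentiating the loop-closure r₂e^{iθ₂}+r₃e^{iθ₃}=r₁+r₄e^{iθ₄} gives r₂ω₂e^{iθ₂}+r₃ω₃e^{iθ₃}=r₄ω₄e^{iθ₄}.
Eliminating the other unknown: ω₃ = r₂ω₂ sin(θ₄−θ₂) / [r₃ sin(θ₃−θ₄)].
Numerator sine = +0.89493; denominator sine = +0.99297.
Result = 0.1511·2.618·(+0.89493) / (0.4034·(+0.99297)) = +0.8838 rad/s; magnitude 0.8838 rad/s.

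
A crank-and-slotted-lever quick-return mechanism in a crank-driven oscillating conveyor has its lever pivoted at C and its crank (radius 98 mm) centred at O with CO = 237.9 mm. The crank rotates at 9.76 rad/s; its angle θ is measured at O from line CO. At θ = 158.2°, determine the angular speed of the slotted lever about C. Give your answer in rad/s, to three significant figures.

5.13

ω = 9.76 rad/s
Crank pin A relative to C: A = (d + r cosθ, r sinθ); lever angle φ = atan2(r sinθ, d + r cosθ).
Differentiating tanφ: φ̇ = rω(d cosθ + r)/(d² + r² + 2dr cosθ).
d² + r² + 2dr cosθ = |CA|² = 0.0229066 m²;  d cosθ + r = -0.12289 m.
|ω_lever| = |0.098·9.76·-0.12289| / 0.0229066 = 5.1312 rad/s.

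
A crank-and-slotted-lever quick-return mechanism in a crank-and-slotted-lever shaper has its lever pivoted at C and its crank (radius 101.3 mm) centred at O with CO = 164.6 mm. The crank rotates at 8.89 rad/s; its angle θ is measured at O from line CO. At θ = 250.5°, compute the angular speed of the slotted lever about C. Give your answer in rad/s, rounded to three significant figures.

ω = 8.89 rad/s
Crank pin A relative to C: A = (d + r cosθ, r sinθ); lever angle φ = atan2(r sinθ, d + r cosθ).
Differentiating tanφ: φ̇ = rω(d cosθ + r)/(d² + r² + 2dr cosθ).
d² + r² + 2dr cosθ = |CA|² = 0.0262231 m²;  d cosθ + r = +0.046355 m.
|ω_lever| = |0.1013·8.89·+0.046355| / 0.0262231 = 1.5919 rad/s.

1.59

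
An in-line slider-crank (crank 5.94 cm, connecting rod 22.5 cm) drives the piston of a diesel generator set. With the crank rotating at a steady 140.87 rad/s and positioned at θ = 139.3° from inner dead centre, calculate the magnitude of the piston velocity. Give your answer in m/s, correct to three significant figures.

4.35

ω = 140.9 rad/s
For an in-line slider-crank, x = r cosθ + √(L² − r² sin²θ), so v = −rω sinθ·[1 + r cosθ/√(L² − r² sin²θ)].
With r = 0.0594 m, L = 0.225 m, θ = 139.3°: √(L² − r² sin²θ) = 0.22164 m.
v = −0.0594·140.9·0.65210·[1 + 0.0594·-0.75813/0.22164] = -4.3479 m/s.
|v| = 4.3479 m/s.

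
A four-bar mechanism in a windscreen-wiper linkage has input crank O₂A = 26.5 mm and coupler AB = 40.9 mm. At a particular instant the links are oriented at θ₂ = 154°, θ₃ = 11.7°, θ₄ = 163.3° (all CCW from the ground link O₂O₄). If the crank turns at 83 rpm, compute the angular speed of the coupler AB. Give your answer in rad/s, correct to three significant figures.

ω₂ = 8.692 rad/s (from 83 rpm).
Differentiating the loop-closure r₂e^{iθ₂}+r₃e^{iθ₃}=r₁+r₄e^{iθ₄} gives r₂ω₂e^{iθ₂}+r₃ω₃e^{iθ₃}=r₄ω₄e^{iθ₄}.
Eliminating the other unknown: ω₃ = r₂ω₂ sin(θ₄−θ₂) / [r₃ sin(θ₃−θ₄)].
Numerator sine = +0.16160; denominator sine = -0.47562.
Result = 0.0265·8.692·(+0.16160) / (0.0409·(-0.47562)) = -1.9134 rad/s; magnitude 1.9134 rad/s.

1.91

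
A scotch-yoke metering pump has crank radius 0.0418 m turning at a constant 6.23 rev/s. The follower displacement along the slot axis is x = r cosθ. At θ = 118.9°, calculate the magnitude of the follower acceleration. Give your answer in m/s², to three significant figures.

ω = 39.14 rad/s (from 6.23 rev/s).
x = r cosθ ⇒ ẍ = −rω² cosθ (ω constant).
|a| = rω²|cosθ| = 0.0418·(39.14)²·|cos 118.9°| = 30.954 m/s².

31.0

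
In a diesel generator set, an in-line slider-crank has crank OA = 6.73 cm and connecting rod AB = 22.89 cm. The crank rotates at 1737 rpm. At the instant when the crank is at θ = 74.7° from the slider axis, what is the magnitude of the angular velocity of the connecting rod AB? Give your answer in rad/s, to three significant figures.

ω = 181.9 rad/s (converted from 1737 rpm).
The rod makes angle φ with the slider axis where L sinφ = r sinθ; differentiating, L cosφ·φ̇ = r ω cosθ.
L cosφ = √(L² − r² sin²θ) = 0.2195 m.
|ω_rod| = r ω |cosθ| / √(L² − r² sin²θ) = 0.0673·181.9·0.26387/0.2195 = 14.716 rad/s.

14.7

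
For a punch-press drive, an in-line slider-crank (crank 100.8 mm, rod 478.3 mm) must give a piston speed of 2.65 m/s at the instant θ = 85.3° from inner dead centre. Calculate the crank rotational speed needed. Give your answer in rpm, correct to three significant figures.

248

For an in-line slider-crank, |v_piston| = rω|sinθ|·[1 + r cosθ/√(L² − r² sin²θ)].
With r = 0.1008 m, L = 0.4783 m, θ = 85.3°: the bracketed kinematic factor |dx/dθ| = 0.10224 m.
ω = v/|dx/dθ| = 2.65/0.10224 = 25.921 rad/s.
N = 60ω/(2π) = 247.52 rpm.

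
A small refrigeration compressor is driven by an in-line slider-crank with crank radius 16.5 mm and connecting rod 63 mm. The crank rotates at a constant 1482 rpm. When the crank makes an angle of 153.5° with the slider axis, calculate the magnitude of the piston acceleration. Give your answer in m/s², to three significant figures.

ω = 2π·1482/60 = 155.2 rad/s
x(θ) = r cosθ + √(L² − r² sin²θ); with ω constant, a = ω²·d²x/dθ².
d²x/dθ² = −r cosθ − r²(cos2θ)/√u − r⁴ sin²2θ/(4u^{3/2}),  u = L² − r² sin²θ = 0.0039148 m².
Substituting r = 0.0165 m, L = 0.063 m, θ = 153.5°: d²x/dθ² = +0.0121 m.
a = ω²·d²x/dθ² = (155.2)²·(+0.0121) = +291.42 m/s²;  |a| = 291.42 m/s².

291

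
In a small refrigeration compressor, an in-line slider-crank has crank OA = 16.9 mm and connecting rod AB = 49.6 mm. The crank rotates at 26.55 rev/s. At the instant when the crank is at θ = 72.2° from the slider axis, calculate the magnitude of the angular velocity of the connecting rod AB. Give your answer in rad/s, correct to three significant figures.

ω = 166.8 rad/s (converted from 26.55 rev/s).
The rod makes angle φ with the slider axis where L sinφ = r sinθ; differentiating, L cosφ·φ̇ = r ω cosθ.
L cosφ = √(L² − r² sin²θ) = 0.046917 m.
|ω_rod| = r ω |cosθ| / √(L² − r² sin²θ) = 0.0169·166.8·0.30570/0.046917 = 18.369 rad/s.

18.4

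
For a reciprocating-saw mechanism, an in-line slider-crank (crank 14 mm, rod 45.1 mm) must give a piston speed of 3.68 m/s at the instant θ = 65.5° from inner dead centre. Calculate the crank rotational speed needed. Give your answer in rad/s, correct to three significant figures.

For an in-line slider-crank, |v_piston| = rω|sinθ|·[1 + r cosθ/√(L² − r² sin²θ)].
With r = 0.014 m, L = 0.0451 m, θ = 65.5°: the bracketed kinematic factor |dx/dθ| = 0.014449 m.
ω = v/|dx/dθ| = 3.68/0.014449 = 254.69 rad/s.

255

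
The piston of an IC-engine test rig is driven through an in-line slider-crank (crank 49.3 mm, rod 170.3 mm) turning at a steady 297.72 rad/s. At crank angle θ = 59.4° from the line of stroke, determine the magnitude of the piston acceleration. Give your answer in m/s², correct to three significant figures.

1620

ω = 297.7 rad/s
x(θ) = r cosθ + √(L² − r² sin²θ); with ω constant, a = ω²·d²x/dθ².
d²x/dθ² = −r cosθ − r²(cos2θ)/√u − r⁴ sin²2θ/(4u^{3/2}),  u = L² − r² sin²θ = 0.0272014 m².
Substituting r = 0.0493 m, L = 0.1703 m, θ = 59.4°: d²x/dθ² = -0.018249 m.
a = ω²·d²x/dθ² = (297.7)²·(-0.018249) = -1617.5 m/s²;  |a| = 1617.5 m/s².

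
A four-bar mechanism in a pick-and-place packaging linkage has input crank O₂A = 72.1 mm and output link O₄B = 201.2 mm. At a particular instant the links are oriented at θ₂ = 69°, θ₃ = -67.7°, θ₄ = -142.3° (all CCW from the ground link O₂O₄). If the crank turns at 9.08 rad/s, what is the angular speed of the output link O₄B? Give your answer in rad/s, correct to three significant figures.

ω₂ = 9.08 rad/s
Differentiating the loop-closure r₂e^{iθ₂}+r₃e^{iθ₃}=r₁+r₄e^{iθ₄} gives r₂ω₂e^{iθ₂}+r₃ω₃e^{iθ₃}=r₄ω₄e^{iθ₄}.
Eliminating the other unknown: ω₄ = r₂ω₂ sin(θ₂−θ₃) / [r₄ sin(θ₄−θ₃)].
Numerator sine = +0.68582; denominator sine = -0.96410.
Result = 0.0721·9.08·(+0.68582) / (0.2012·(-0.96410)) = -2.3146 rad/s; magnitude 2.3146 rad/s.

2.31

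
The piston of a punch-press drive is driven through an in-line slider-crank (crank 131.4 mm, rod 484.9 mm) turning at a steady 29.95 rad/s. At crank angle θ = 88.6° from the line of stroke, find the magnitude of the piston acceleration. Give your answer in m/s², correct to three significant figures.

ω = 29.95 rad/s
x(θ) = r cosθ + √(L² − r² sin²θ); with ω constant, a = ω²·d²x/dθ².
d²x/dθ² = −r cosθ − r²(cos2θ)/√u − r⁴ sin²2θ/(4u^{3/2}),  u = L² − r² sin²θ = 0.217872 m².
Substituting r = 0.1314 m, L = 0.4849 m, θ = 88.6°: d²x/dθ² = +0.033734 m.
a = ω²·d²x/dθ² = (29.95)²·(+0.033734) = +30.26 m/s²;  |a| = 30.26 m/s².

30.3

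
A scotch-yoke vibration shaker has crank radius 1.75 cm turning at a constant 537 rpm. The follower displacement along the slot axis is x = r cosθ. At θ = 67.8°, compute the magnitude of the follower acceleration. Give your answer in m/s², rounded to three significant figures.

ω = 56.23 rad/s (from 537 rpm).
x = r cosθ ⇒ ẍ = −rω² cosθ (ω constant).
|a| = rω²|cosθ| = 0.0175·(56.23)²·|cos 67.8°| = 20.91 m/s².

20.9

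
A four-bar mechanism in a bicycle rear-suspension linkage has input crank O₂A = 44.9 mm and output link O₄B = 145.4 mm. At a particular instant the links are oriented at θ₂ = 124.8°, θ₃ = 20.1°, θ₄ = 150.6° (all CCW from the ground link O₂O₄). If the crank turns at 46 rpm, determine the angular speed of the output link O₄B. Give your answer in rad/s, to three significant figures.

1.89

ω₂ = 4.817 rad/s (from 46 rpm).
Differentiating the loop-closure r₂e^{iθ₂}+r₃e^{iθ₃}=r₁+r₄e^{iθ₄} gives r₂ω₂e^{iθ₂}+r₃ω₃e^{iθ₃}=r₄ω₄e^{iθ₄}.
Eliminating the other unknown: ω₄ = r₂ω₂ sin(θ₂−θ₃) / [r₄ sin(θ₄−θ₃)].
Numerator sine = +0.96727; denominator sine = +0.76041.
Result = 0.0449·4.817·(+0.96727) / (0.1454·(+0.76041)) = +1.8922 rad/s; magnitude 1.8922 rad/s.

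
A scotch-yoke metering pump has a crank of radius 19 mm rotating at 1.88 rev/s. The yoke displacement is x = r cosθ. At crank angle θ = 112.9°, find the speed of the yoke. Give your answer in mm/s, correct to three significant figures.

207

ω = 11.81 rad/s (from 1.88 rev/s).
x = r cosθ ⇒ ẋ = −rω sinθ.
|v| = rω|sinθ| = 0.019·11.81·|sin 112.9°| = 0.20675 m/s = 206.75 mm/s.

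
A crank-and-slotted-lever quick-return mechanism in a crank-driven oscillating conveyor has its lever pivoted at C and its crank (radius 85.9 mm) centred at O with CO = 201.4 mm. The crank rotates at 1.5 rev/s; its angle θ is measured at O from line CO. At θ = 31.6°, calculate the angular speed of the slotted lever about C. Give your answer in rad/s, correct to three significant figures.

ω = 9.425 rad/s (from 1.5 rev/s).
Crank pin A relative to C: A = (d + r cosθ, r sinθ); lever angle φ = atan2(r sinθ, d + r cosθ).
Differentiating tanφ: φ̇ = rω(d cosθ + r)/(d² + r² + 2dr cosθ).
d² + r² + 2dr cosθ = |CA|² = 0.077411 m²;  d cosθ + r = +0.25744 m.
|ω_lever| = |0.0859·9.425·+0.25744| / 0.077411 = 2.6924 rad/s.

2.69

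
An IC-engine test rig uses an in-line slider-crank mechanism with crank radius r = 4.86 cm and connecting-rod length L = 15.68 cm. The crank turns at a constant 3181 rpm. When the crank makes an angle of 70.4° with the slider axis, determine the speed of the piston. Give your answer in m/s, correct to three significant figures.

ω = 2π·3181/60 = 333.1 rad/s
For an in-line slider-crank, x = r cosθ + √(L² − r² sin²θ), so v = −rω sinθ·[1 + r cosθ/√(L² − r² sin²θ)].
With r = 0.0486 m, L = 0.1568 m, θ = 70.4°: √(L² − r² sin²θ) = 0.14997 m.
v = −0.0486·333.1·0.94206·[1 + 0.0486·0.33545/0.14997] = -16.909 m/s.
|v| = 16.909 m/s.

16.9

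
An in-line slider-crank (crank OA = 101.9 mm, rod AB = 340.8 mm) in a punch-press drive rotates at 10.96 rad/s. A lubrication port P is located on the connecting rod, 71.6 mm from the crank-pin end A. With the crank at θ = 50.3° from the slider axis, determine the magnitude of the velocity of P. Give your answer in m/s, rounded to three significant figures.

ω = 10.96 rad/s.  Crank-pin speed |V_A| = rω = 1.1168 m/s, perpendicular to OA.
Rod angle: sinφ = −(r/L) sinθ ⇒ φ = -13.300°; ω_rod = −rω cosθ/√(L²−r²sin²θ) = -2.151 rad/s.
V_P = V_A + ω_rod × AP, with AP = 0.0716 m along the rod.
Components: V_Px = −rω sinθ − a·ω_rod·sinφ = -0.89471 m/s;  V_Py = rω cosθ + a·ω_rod·cosφ = +0.56351 m/s.
|V_P| = √(V_Px² + V_Py²) = 1.0574 m/s.

1.06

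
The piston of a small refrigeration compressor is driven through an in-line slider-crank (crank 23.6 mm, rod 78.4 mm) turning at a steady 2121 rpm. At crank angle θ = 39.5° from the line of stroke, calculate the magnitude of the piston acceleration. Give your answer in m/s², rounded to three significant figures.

ω = 2π·2121/60 = 222.1 rad/s
x(θ) = r cosθ + √(L² − r² sin²θ); with ω constant, a = ω²·d²x/dθ².
d²x/dθ² = −r cosθ − r²(cos2θ)/√u − r⁴ sin²2θ/(4u^{3/2}),  u = L² − r² sin²θ = 0.00592122 m².
Substituting r = 0.0236 m, L = 0.0784 m, θ = 39.5°: d²x/dθ² = -0.019755 m.
a = ω²·d²x/dθ² = (222.1)²·(-0.019755) = -974.6 m/s²;  |a| = 974.6 m/s².

975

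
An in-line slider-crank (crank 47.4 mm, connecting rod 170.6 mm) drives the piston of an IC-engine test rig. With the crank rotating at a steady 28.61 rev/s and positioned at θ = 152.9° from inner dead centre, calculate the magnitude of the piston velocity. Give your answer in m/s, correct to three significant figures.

2.91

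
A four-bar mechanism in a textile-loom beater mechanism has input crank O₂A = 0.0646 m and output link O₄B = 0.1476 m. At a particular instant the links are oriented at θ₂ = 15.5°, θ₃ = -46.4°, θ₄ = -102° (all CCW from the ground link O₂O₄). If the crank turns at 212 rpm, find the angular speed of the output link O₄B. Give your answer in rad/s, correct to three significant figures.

10.4

ω₂ = 22.2 rad/s (from 212 rpm).
Differentiating the loop-closure r₂e^{iθ₂}+r₃e^{iθ₃}=r₁+r₄e^{iθ₄} gives r₂ω₂e^{iθ₂}+r₃ω₃e^{iθ₃}=r₄ω₄e^{iθ₄}.
Eliminating the other unknown: ω₄ = r₂ω₂ sin(θ₂−θ₃) / [r₄ sin(θ₄−θ₃)].
Numerator sine = +0.88213; denominator sine = -0.82511.
Result = 0.0646·22.2·(+0.88213) / (0.1476·(-0.82511)) = -10.388 rad/s; magnitude 10.388 rad/s.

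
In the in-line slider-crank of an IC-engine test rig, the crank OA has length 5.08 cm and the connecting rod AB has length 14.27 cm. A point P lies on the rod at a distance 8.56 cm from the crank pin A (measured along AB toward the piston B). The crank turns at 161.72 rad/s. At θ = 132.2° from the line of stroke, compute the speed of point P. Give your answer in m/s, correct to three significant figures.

5.63

ω = 161.7 rad/s.  Crank-pin speed |V_A| = rω = 8.2154 m/s, perpendicular to OA.
Rod angle: sinφ = −(r/L) sinθ ⇒ φ = -15.291°; ω_rod = −rω cosθ/√(L²−r²sin²θ) = +40.091 rad/s.
V_P = V_A + ω_rod × AP, with AP = 0.0856 m along the rod.
Components: V_Px = −rω sinθ − a·ω_rod·sinφ = -5.181 m/s;  V_Py = rω cosθ + a·ω_rod·cosφ = -2.2081 m/s.
|V_P| = √(V_Px² + V_Py²) = 5.6319 m/s.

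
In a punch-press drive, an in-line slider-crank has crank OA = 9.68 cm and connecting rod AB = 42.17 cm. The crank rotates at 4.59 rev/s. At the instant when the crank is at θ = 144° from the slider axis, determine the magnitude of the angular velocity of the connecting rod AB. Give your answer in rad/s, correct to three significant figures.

ω = 28.84 rad/s (converted from 4.59 rev/s).
The rod makes angle φ with the slider axis where L sinφ = r sinθ; differentiating, L cosφ·φ̇ = r ω cosθ.
L cosφ = √(L² − r² sin²θ) = 0.41784 m.
|ω_rod| = r ω |cosθ| / √(L² − r² sin²θ) = 0.0968·28.84·0.80902/0.41784 = 5.4052 rad/s.

5.41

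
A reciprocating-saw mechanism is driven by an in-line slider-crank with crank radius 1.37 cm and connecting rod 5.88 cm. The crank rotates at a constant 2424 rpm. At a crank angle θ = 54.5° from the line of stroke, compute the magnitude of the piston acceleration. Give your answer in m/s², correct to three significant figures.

ω = 2π·2424/60 = 253.8 rad/s
x(θ) = r cosθ + √(L² − r² sin²θ); with ω constant, a = ω²·d²x/dθ².
d²x/dθ² = −r cosθ − r²(cos2θ)/√u − r⁴ sin²2θ/(4u^{3/2}),  u = L² − r² sin²θ = 0.00333304 m².
Substituting r = 0.0137 m, L = 0.0588 m, θ = 54.5°: d²x/dθ² = -0.0069381 m.
a = ω²·d²x/dθ² = (253.8)²·(-0.0069381) = -447.06 m/s²;  |a| = 447.06 m/s².

447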